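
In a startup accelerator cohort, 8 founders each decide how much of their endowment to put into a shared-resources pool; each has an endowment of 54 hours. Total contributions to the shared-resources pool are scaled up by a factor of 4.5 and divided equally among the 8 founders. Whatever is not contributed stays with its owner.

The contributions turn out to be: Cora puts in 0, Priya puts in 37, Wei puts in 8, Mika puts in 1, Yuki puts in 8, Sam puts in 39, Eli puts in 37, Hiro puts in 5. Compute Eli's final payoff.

92.94 hours

Total contributed: 0 + 37 + 8 + 1 + 8 + 39 + 37 + 5 = 135.
Each receives 4.5 × 135 / 8 = 75.94 from the shared-resources pool.
Eli keeps 54 − 37 = 17, so Eli's payoff is 17 + 75.94 = 92.94.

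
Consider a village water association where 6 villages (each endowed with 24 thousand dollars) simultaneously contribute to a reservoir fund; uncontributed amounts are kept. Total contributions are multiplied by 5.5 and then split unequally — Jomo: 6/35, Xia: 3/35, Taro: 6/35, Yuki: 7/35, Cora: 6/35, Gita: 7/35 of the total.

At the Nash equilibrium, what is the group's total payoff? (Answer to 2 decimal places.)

360.00 thousand dollars

A player with share s gets back 5.5·s per unit contributed, so full contribution is dominant for anyone with s > 1/5.5 = 0.1818 and zero contribution is dominant for anyone below.
Yuki and Gita are above the threshold, contributing 24 each; the remaining 4 contribute 0. Total contributed: 48.
The reservoir fund pays out 5.5 × 48 = 264.00 in total (split across the unequal shares, but the aggregate is all that matters for the group sum).
The 4 free-riders keep 24 each, adding 96. Group total = 96 + 264.00 = 360.00.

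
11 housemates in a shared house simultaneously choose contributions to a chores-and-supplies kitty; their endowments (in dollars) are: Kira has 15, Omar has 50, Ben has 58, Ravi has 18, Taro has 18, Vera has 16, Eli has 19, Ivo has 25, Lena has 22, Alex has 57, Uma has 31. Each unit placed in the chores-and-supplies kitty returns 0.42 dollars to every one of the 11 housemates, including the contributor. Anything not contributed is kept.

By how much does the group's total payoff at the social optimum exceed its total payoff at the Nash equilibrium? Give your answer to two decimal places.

The private return per contributed unit is 0.42 < 1 for everyone, so the Nash equilibrium is zero contribution and the group total is Σ E_j = 15 + 50 + 58 + 18 + 18 + 16 + 19 + 25 + 22 + 57 + 31 = 329.
Each contributed unit returns 4.620 to the group, so the social optimum is full contribution by everyone: group total = 4.620 × 329 = 1519.98.
Efficiency loss = (4.620 − 1) × 329 = 1190.98.

1190.98 dollars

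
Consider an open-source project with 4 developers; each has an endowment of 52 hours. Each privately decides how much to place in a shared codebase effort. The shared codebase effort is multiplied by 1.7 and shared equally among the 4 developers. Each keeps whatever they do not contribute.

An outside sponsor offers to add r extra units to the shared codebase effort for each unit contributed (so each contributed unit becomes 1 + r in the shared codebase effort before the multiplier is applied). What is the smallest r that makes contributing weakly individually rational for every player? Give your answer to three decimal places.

1.353

With matching at rate r, one contributed unit becomes (1 + r) in the shared codebase effort and returns 1.7 × (1 + r) / 4 to the contributor.
Setting this equal to 1: 1 + r = 4/1.7 = 2.3529.
So the minimum matching rate is r = 2.3529 − 1 = 1.353.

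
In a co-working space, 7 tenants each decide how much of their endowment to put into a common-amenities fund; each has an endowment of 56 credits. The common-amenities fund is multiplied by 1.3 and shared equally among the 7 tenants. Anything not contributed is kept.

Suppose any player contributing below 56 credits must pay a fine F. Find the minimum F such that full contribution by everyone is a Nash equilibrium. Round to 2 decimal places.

Given the others contribute fully, the best deviation is to contribute 0 (any partial contribution still incurs the fine and gives up units whose private return 0.1857 is below 1).
Deviating from 56 to 0 saves 56 credits but forfeits the deviator's share of the drop in the common-amenities fund: 1.3/7 × 56 = 10.40.
So the deviation gain is 56 − 10.40 = 45.60, and the fine must be at least 45.60 credits to wipe it out.

45.60 credits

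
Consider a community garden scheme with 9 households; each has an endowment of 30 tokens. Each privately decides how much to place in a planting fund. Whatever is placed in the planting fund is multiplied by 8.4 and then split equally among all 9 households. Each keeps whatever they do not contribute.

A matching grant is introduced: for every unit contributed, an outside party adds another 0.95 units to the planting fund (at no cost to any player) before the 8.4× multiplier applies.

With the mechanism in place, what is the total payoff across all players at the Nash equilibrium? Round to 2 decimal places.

Under the mechanism each unit contributed yields 8.4 × 1.95 / 9 = 1.8200 back to its contributor per unit of net cost, which exceeds 1, making full contribution the dominant choice for everyone.
At the Nash equilibrium everyone contributes 30. Group total payoff = 8.4 × 1.95 × 270 = 4422.60.

4422.60 tokens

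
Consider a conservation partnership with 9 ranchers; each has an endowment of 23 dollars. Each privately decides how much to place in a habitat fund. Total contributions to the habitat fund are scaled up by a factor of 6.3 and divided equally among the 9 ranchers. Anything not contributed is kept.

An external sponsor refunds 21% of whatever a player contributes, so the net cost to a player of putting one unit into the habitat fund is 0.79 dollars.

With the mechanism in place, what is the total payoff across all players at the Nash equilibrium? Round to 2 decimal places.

207.00 dollars

The effective private return is (6.3/9) / 0.79 = 0.8861, which is still under 1, so the mechanism doesn't change anyone's dominant strategy: zero contribution.
At the Nash equilibrium no one contributes; group total payoff = 9 × 23 = 207.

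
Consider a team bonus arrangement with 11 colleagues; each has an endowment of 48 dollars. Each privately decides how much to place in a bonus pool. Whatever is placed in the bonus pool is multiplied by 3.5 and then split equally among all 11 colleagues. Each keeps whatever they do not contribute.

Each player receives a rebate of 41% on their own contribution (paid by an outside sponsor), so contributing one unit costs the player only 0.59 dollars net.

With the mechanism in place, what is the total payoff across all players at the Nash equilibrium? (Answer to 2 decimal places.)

528.00 dollars

The effective private return is (3.5/11) / 0.59 = 0.5393, which is still under 1, so the mechanism doesn't change anyone's dominant strategy: zero contribution.
Everyone keeps their endowment and the group total is 11 × 48 = 528.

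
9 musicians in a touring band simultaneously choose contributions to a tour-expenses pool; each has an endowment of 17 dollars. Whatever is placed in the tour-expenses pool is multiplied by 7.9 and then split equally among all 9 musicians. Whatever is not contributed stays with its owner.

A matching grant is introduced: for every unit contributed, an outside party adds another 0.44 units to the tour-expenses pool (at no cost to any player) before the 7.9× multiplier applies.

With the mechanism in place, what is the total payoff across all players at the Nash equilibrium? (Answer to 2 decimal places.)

Under the mechanism each unit contributed yields 7.9 × 1.44 / 9 = 1.2640 back to its contributor per unit of net cost, which exceeds 1, making full contribution the dominant choice for everyone.
So the Nash equilibrium is full contribution by all 9; the group earns 7.9 × 1.44 × 153 = 1740.53.

1740.53 dollars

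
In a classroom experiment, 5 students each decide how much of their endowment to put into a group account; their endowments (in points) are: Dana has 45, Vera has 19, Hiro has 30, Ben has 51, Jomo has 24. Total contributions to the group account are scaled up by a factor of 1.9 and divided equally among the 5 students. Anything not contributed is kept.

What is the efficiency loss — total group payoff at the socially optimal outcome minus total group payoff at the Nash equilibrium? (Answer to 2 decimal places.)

152.10 points

The private return per contributed unit is 1.9/5 = 0.3800 < 1 for every player regardless of endowment, so the Nash equilibrium is zero contribution and the group total is Σ E_j = 45 + 19 + 30 + 51 + 24 = 169.
Each contributed unit returns 1.900 to the group, so the social optimum is full contribution by everyone: group total = 1.900 × 169 = 321.10.
Efficiency loss = (1.900 − 1) × 169 = 152.10.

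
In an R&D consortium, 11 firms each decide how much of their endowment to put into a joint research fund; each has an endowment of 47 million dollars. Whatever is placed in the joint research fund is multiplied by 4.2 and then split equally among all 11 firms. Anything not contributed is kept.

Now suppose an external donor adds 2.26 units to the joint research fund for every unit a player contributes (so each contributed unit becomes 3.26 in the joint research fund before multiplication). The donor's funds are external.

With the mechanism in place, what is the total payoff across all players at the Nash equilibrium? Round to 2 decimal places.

With the mechanism, a contributed unit returns 4.2 × 3.26 / 11 = 1.2447 per unit of net cost to the contributor — now above 1 — so contributing fully is weakly dominant for every player.
So the Nash equilibrium is full contribution by all 11; the group earns 4.2 × 3.26 × 517 = 7078.76.

7078.76 million dollars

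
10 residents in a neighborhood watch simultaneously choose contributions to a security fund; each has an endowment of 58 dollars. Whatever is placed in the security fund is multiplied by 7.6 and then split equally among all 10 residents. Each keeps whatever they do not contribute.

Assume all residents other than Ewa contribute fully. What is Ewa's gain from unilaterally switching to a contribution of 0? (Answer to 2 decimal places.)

13.92 dollars

Switching from a contribution of 58 to 0 lets Ewa keep an extra 58 dollars, but lowers the security fund by 58, which costs Ewa their own share of that drop: 7.6/10 × 58 = 44.08.
Net gain = 58 − 44.08 = 13.92. The private return per contributed unit (0.7600) is below 1, so free-riding is indeed the best response regardless of what the others do.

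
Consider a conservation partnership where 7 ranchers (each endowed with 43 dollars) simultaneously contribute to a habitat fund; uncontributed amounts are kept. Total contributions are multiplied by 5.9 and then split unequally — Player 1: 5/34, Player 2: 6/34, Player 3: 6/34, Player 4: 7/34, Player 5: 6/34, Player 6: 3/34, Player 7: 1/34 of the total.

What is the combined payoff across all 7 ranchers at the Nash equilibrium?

1143.80 dollars

Each unit j contributes comes back to j as 5.9 × (j's share), so j prefers to contribute only if that share exceeds 1/5.9 = 0.1695; otherwise keeping the unit dominates.
Player 2, Player 3, Player 4 and Player 5 are above the threshold, contributing 43 each; the remaining 3 contribute 0. Total contributed: 172.
The habitat fund pays out 5.9 × 172 = 1014.80 in total (split across the unequal shares, but the aggregate is all that matters for the group sum).
The 3 free-riders keep 43 each, adding 129. Group total = 129 + 1014.80 = 1143.80.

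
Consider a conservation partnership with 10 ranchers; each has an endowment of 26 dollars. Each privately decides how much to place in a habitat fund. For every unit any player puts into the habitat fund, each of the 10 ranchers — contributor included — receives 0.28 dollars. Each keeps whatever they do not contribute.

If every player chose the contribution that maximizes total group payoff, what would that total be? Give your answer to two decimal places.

Each contributed unit returns 2.800 to the group as a whole (0.28 to each of 10 players), which exceeds 1, so the social optimum is full contribution: group total = 2.800 × 260 = 728.00.

728.00 dollars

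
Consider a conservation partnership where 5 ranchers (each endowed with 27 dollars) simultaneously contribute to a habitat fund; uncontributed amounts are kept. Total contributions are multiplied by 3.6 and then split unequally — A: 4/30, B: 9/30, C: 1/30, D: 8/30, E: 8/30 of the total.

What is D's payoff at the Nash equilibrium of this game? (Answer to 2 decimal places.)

52.92 dollars

For player j, contributing a unit is worthwhile iff 3.6 × (j's share) ≥ 1, i.e. iff j's share is at least 0.2778.
The only share above 0.2778 is B's 9/30, contributing 27; the remaining 4 contribute 0. Total contributed: 27.
D keeps 27 and receives 3.6 × 27 × 8/30 = 25.92 from the habitat fund, for a payoff of 52.92.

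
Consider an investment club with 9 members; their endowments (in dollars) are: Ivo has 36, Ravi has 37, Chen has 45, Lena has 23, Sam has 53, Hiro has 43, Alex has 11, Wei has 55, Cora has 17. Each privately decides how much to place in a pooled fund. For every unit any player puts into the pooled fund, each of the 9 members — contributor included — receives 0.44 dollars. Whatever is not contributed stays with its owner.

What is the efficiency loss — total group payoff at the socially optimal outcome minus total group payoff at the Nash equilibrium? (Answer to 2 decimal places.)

The private return per contributed unit is 0.44 < 1 for everyone, so the Nash equilibrium is zero contribution and the group total is Σ E_j = 36 + 37 + 45 + 23 + 53 + 43 + 11 + 55 + 17 = 320.
Each contributed unit returns 3.960 to the group, so the social optimum is full contribution by everyone: group total = 3.960 × 320 = 1267.20.
Efficiency loss = (3.960 − 1) × 320 = 947.20.

947.20 dollars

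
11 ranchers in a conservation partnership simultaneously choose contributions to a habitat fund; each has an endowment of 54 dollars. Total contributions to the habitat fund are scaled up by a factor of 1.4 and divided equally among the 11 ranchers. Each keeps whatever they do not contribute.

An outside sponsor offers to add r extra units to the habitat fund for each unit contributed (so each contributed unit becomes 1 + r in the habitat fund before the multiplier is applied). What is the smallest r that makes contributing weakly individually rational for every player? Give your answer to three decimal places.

With matching at rate r, one contributed unit becomes (1 + r) in the habitat fund and returns 1.4 × (1 + r) / 11 to the contributor.
Setting this equal to 1: 1 + r = 11/1.4 = 7.8571.
So the minimum matching rate is r = 7.8571 − 1 = 6.857.

6.857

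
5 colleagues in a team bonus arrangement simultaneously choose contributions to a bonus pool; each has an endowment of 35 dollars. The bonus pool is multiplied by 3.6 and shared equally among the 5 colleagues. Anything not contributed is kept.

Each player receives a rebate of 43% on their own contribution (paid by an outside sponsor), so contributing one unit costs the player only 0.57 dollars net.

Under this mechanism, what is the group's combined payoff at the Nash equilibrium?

705.25 dollars

With the mechanism, a contributed unit returns (3.6/5) / 0.57 = 1.2632 per unit of net cost to the contributor — now above 1 — so contributing fully is weakly dominant for every player.
So the Nash equilibrium is full contribution by all 5; the group earns 5 × (35 × 0.43 + 3.6 × 35) = 705.25.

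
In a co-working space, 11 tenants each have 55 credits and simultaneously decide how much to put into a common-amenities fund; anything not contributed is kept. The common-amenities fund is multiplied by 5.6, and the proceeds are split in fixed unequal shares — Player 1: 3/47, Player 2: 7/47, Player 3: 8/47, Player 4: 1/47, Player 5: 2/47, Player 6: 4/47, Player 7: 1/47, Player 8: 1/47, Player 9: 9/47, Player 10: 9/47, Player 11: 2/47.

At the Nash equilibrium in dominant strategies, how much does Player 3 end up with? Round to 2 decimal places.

A player with share s gets back 5.6·s per unit contributed, so full contribution is dominant for anyone with s > 1/5.6 = 0.1786 and zero contribution is dominant for anyone below.
The shares above 0.1786 belong to Player 9 and Player 10, contributing 55 each; the remaining 9 contribute 0. Total contributed: 110.
Player 3 keeps 55 and receives 5.6 × 110 × 8/47 = 104.85 from the common-amenities fund, for a payoff of 159.85.

159.85 credits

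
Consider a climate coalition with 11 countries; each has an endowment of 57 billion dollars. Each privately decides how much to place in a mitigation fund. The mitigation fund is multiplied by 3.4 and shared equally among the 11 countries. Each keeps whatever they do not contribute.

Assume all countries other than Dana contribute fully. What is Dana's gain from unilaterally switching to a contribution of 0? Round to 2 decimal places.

Switching from a contribution of 57 to 0 lets Dana keep an extra 57 billion dollars, but lowers the mitigation fund by 57, which costs Dana their own share of that drop: 3.4/11 × 57 = 17.62.
Net gain = 57 − 17.62 = 39.38. The private return per contributed unit (0.3091) is below 1, so free-riding is indeed the best response regardless of what the others do.

39.38 billion dollars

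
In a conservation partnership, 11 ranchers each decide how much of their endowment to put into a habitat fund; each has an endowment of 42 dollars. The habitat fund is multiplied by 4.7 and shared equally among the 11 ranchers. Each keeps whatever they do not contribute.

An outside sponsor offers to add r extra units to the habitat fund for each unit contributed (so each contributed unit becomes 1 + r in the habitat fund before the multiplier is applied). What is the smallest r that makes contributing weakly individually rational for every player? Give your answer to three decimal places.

With matching at rate r, one contributed unit becomes (1 + r) in the habitat fund and returns 4.7 × (1 + r) / 11 to the contributor.
Setting this equal to 1: 1 + r = 11/4.7 = 2.3404.
So the minimum matching rate is r = 2.3404 − 1 = 1.340.

1.340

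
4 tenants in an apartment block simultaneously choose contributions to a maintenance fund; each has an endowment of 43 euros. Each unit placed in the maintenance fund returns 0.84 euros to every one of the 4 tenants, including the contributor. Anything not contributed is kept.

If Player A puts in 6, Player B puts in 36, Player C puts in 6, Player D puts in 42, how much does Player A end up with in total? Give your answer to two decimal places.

Total contributed: 6 + 36 + 6 + 42 = 90.
Each receives 0.84 × 90 = 75.60 from the maintenance fund.
Player A keeps 43 − 6 = 37, so Player A's payoff is 37 + 75.60 = 112.60.

112.60 euros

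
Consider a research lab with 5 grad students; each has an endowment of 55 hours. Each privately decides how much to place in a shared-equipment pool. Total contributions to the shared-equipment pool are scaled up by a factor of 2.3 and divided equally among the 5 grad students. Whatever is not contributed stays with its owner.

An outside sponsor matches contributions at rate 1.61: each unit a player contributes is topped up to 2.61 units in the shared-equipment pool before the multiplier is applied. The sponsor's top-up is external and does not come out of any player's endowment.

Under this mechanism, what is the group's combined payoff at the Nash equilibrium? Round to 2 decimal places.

The effective private return per unit is now 2.3 × 2.61 / 5 = 1.2006 > 1, so every player's dominant strategy flips to full contribution.
At the Nash equilibrium everyone contributes 55. Group total payoff = 2.3 × 2.61 × 275 = 1650.83.

1650.83 hours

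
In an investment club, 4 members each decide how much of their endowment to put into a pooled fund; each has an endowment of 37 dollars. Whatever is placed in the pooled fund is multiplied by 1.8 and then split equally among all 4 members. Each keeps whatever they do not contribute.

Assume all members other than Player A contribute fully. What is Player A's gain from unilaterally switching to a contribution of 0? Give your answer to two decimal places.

20.35 dollars

Switching from a contribution of 37 to 0 lets Player A keep an extra 37 dollars, but lowers the pooled fund by 37, which costs Player A their own share of that drop: 1.8/4 × 37 = 16.65.
Net gain = 37 − 16.65 = 20.35. The private return per contributed unit (0.4500) is below 1, so free-riding is indeed the best response regardless of what the others do.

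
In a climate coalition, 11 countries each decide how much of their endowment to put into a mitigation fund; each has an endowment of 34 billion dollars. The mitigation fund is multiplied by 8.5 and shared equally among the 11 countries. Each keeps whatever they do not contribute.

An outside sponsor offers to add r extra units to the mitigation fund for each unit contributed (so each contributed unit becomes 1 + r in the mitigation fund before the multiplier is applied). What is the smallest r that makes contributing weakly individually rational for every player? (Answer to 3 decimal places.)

0.294

With matching at rate r, one contributed unit becomes (1 + r) in the mitigation fund and returns 8.5 × (1 + r) / 11 to the contributor.
Setting this equal to 1: 1 + r = 11/8.5 = 1.2941.
So the minimum matching rate is r = 1.2941 − 1 = 0.294.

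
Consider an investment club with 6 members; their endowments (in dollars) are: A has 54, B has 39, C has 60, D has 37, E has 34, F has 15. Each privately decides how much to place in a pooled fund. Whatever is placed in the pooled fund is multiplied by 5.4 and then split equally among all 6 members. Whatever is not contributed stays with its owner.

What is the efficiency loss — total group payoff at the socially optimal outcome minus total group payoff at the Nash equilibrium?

The private return per contributed unit is 5.4/6 = 0.9000 < 1 for every player regardless of endowment, so the Nash equilibrium is zero contribution and the group total is Σ E_j = 54 + 39 + 60 + 37 + 34 + 15 = 239.
Each contributed unit returns 5.400 to the group, so the social optimum is full contribution by everyone: group total = 5.400 × 239 = 1290.60.
Efficiency loss = (5.400 − 1) × 239 = 1051.60.

1051.60 dollars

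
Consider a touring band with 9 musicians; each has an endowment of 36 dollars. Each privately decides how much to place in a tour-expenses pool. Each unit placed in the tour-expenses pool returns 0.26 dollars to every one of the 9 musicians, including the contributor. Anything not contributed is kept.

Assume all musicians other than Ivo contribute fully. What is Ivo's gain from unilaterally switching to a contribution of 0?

26.64 dollars

Switching from a contribution of 36 to 0 lets Ivo keep an extra 36 dollars, but lowers the tour-expenses pool by 36, which costs Ivo their own share of that drop: 0.26 × 36 = 9.36.
Net gain = 36 − 9.36 = 26.64. The private return per contributed unit (0.26) is below 1, so free-riding is indeed the best response regardless of what the others do.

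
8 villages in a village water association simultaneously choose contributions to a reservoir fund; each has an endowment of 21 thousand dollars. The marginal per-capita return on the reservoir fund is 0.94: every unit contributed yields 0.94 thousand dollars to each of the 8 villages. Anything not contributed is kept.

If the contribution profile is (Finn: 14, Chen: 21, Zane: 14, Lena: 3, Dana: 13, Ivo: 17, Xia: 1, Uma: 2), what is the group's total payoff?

Total contributed: 14 + 21 + 14 + 3 + 13 + 17 + 1 + 2 = 85; total kept: 8 × 21 − 85 = 83.
The reservoir fund pays out 0.94 × 8 × 85 = 639.20 in aggregate.
Group total = 83 + 639.20 = 722.20.

722.20 thousand dollars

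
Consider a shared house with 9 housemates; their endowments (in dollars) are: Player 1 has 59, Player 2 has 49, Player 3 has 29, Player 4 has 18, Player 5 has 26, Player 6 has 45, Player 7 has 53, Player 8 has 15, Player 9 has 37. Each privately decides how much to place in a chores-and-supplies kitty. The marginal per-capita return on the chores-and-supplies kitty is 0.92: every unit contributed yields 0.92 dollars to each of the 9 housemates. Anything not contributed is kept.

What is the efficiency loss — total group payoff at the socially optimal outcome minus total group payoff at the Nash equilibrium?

The private return per contributed unit is 0.92 < 1 for everyone, so the Nash equilibrium is zero contribution and the group total is Σ E_j = 59 + 49 + 29 + 18 + 26 + 45 + 53 + 15 + 37 = 331.
Each contributed unit returns 8.280 to the group, so the social optimum is full contribution by everyone: group total = 8.280 × 331 = 2740.68.
Efficiency loss = (8.280 − 1) × 331 = 2409.68.

2409.68 dollars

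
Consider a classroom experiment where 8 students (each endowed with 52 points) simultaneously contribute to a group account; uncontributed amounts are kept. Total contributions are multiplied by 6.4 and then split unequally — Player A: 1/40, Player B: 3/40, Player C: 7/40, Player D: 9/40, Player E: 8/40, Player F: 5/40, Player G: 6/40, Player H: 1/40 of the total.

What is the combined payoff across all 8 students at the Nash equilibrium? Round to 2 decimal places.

1258.40 points

Player j's private return per contributed unit is 6.4 × (j's share). Contributing is weakly dominant for j when that share is at least 1/6.4 = 0.1563, and contributing 0 is dominant otherwise.
Player C, Player D and Player E clear that bar, contributing 52 each; the remaining 5 contribute 0. Total contributed: 156.
The group account pays out 6.4 × 156 = 998.40 in total (split across the unequal shares, but the aggregate is all that matters for the group sum).
The 5 free-riders keep 52 each, adding 260. Group total = 260 + 998.40 = 1258.40.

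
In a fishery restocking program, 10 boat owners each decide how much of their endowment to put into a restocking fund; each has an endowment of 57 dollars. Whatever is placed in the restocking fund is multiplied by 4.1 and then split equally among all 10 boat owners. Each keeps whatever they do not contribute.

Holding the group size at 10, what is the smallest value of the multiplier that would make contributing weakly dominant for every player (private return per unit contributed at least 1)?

10

A contributed unit returns (multiplier)/10 to its contributor.
This reaches 1 exactly when the multiplier is 10.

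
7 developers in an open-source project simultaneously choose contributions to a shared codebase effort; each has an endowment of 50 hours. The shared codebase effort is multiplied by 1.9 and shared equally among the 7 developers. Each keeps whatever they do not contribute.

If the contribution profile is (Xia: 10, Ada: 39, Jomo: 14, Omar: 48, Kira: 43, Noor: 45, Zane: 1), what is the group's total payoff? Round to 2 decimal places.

530.00 hours

Total contributed: 10 + 39 + 14 + 48 + 43 + 45 + 1 = 200; total kept: 7 × 50 − 200 = 150.
The shared codebase effort pays out 1.9 × 200 = 380.00 in aggregate.
Group total = 150 + 380.00 = 530.00.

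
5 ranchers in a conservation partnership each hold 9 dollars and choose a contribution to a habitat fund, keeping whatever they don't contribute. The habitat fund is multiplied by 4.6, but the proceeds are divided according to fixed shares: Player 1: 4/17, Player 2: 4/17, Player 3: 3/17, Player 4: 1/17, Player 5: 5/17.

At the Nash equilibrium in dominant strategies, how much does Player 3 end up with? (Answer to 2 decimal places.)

A player with share s gets back 4.6·s per unit contributed, so full contribution is dominant for anyone with s > 1/4.6 = 0.2174 and zero contribution is dominant for anyone below.
Player 1, Player 2 and Player 5 are above the threshold, contributing 9 each; the remaining 2 contribute 0. Total contributed: 27.
Player 3 keeps 9 and receives 4.6 × 27 × 3/17 = 21.92 from the habitat fund, for a payoff of 30.92.

30.92 dollars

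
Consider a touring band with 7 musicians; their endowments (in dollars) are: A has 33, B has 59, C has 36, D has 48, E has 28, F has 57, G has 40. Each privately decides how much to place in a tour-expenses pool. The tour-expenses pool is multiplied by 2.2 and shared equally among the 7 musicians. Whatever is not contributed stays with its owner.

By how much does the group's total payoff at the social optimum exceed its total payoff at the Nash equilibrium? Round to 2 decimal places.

The private return per contributed unit is 2.2/7 = 0.3143 < 1 for every player regardless of endowment, so the Nash equilibrium is zero contribution and the group total is Σ E_j = 33 + 59 + 36 + 48 + 28 + 57 + 40 = 301.
Each contributed unit returns 2.200 to the group, so the social optimum is full contribution by everyone: group total = 2.200 × 301 = 662.20.
Efficiency loss = (2.200 − 1) × 301 = 361.20.

361.20 dollars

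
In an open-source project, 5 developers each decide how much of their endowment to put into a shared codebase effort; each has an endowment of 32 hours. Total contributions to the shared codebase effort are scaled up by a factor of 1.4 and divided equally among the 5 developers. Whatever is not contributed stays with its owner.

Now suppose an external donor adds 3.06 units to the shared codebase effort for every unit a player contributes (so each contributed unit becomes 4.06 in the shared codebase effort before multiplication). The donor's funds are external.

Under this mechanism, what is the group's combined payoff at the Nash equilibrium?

909.44 hours

With the mechanism, a contributed unit returns 1.4 × 4.06 / 5 = 1.1368 per unit of net cost to the contributor — now above 1 — so contributing fully is weakly dominant for every player.
So the Nash equilibrium is full contribution by all 5; the group earns 1.4 × 4.06 × 160 = 909.44.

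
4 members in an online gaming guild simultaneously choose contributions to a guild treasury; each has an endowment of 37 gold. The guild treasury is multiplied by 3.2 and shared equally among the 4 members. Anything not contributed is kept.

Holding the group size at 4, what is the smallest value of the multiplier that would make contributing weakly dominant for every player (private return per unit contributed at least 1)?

A contributed unit returns (multiplier)/4 to its contributor.
This reaches 1 exactly when the multiplier is 4.

4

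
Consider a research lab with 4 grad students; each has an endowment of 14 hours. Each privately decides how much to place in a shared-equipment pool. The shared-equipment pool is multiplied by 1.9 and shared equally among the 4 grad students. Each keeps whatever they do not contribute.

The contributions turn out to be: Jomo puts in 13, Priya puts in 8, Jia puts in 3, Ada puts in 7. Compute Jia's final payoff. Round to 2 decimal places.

25.73 hours

Total contributed: 13 + 8 + 3 + 7 = 31.
Each receives 1.9 × 31 / 4 = 14.73 from the shared-equipment pool.
Jia keeps 14 − 3 = 11, so Jia's payoff is 11 + 14.73 = 25.73.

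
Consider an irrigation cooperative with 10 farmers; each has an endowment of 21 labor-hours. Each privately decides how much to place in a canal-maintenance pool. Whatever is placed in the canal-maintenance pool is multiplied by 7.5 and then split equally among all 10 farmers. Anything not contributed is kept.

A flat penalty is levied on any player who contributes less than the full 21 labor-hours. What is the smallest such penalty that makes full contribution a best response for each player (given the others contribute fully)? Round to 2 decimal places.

Given the others contribute fully, the best deviation is to contribute 0 (any partial contribution still incurs the fine and gives up units whose private return 0.7500 is below 1).
Deviating from 21 to 0 saves 21 labor-hours but forfeits the deviator's share of the drop in the canal-maintenance pool: 7.5/10 × 21 = 15.75.
So the deviation gain is 21 − 15.75 = 5.25, and the fine must be at least 5.25 labor-hours to wipe it out.

5.25 labor-hours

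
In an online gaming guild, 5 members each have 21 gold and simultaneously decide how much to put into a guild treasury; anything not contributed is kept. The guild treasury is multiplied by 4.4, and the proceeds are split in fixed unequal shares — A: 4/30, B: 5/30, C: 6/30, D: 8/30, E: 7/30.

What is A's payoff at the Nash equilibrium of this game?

45.64 gold

A player with share s gets back 4.4·s per unit contributed, so full contribution is dominant for anyone with s > 1/4.4 = 0.2273 and zero contribution is dominant for anyone below.
The shares above 0.2273 belong to D and E, contributing 21 each; the remaining 3 contribute 0. Total contributed: 42.
A keeps 21 and receives 4.4 × 42 × 4/30 = 24.64 from the guild treasury, for a payoff of 45.64.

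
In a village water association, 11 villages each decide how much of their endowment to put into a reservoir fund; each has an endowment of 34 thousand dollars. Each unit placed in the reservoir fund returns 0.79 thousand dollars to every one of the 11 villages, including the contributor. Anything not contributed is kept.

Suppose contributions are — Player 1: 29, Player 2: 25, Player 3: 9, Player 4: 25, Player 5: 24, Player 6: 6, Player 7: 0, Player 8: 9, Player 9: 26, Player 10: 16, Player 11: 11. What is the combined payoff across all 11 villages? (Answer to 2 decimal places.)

1758.20 thousand dollars

Total contributed: 29 + 25 + 9 + 25 + 24 + 6 + 0 + 9 + 26 + 16 + 11 = 180; total kept: 11 × 34 − 180 = 194.
The reservoir fund pays out 0.79 × 11 × 180 = 1564.20 in aggregate.
Group total = 194 + 1564.20 = 1758.20.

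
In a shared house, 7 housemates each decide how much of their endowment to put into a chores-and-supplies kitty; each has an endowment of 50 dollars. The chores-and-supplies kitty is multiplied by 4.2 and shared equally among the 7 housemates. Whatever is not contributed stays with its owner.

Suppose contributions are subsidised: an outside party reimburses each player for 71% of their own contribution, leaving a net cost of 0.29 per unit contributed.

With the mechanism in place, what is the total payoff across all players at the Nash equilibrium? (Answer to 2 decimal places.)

The effective private return per unit is now (4.2/7) / 0.29 = 2.0690 > 1, so every player's dominant strategy flips to full contribution.
At the Nash equilibrium everyone contributes 50. Group total payoff = 7 × (50 × 0.71 + 4.2 × 50) = 1718.50.

1718.50 dollars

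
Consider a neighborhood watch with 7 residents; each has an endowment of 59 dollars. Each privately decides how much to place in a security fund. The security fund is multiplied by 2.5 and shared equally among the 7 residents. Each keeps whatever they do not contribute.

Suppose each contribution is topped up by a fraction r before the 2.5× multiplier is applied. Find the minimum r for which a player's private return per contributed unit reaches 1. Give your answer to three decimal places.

1.800

With matching at rate r, one contributed unit becomes (1 + r) in the security fund and returns 2.5 × (1 + r) / 7 to the contributor.
Setting this equal to 1: 1 + r = 7/2.5 = 2.8000.
So the minimum matching rate is r = 2.8000 − 1 = 1.800.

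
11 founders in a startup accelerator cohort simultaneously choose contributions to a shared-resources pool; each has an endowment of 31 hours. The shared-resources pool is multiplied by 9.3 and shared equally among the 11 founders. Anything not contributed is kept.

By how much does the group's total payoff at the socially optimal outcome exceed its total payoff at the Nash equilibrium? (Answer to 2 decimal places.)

Each contributed unit returns 9.3/11 = 0.8455 to its contributor — below 1 — so contributing 0 is dominant for every player. At the Nash equilibrium everyone keeps their 31, and the group total is 11 × 31 = 341.
Each contributed unit returns 9.300 to the group as a whole (0.8455 to each of 11 players), which exceeds 1, so the social optimum is full contribution: group total = 9.300 × 341 = 3171.30.
Efficiency loss = 3171.30 − 341 = 2830.30.

2830.30 hours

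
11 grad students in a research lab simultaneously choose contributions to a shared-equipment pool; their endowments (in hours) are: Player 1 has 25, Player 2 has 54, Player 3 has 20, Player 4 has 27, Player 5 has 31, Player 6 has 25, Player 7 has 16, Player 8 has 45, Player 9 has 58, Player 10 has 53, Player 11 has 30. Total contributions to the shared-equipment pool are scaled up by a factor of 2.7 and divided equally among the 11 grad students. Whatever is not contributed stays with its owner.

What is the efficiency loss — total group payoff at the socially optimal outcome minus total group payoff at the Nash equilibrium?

652.80 hours

The private return per contributed unit is 2.7/11 = 0.2455 < 1 for every player regardless of endowment, so the Nash equilibrium is zero contribution and the group total is Σ E_j = 25 + 54 + 20 + 27 + 31 + 25 + 16 + 45 + 58 + 53 + 30 = 384.
Each contributed unit returns 2.700 to the group, so the social optimum is full contribution by everyone: group total = 2.700 × 384 = 1036.80.
Efficiency loss = (2.700 − 1) × 384 = 652.80.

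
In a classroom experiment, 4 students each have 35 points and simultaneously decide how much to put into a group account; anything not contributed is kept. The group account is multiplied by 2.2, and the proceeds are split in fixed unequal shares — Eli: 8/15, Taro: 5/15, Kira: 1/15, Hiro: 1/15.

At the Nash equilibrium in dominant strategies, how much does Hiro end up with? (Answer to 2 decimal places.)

40.13 points

A player with share s gets back 2.2·s per unit contributed, so full contribution is dominant for anyone with s > 1/2.2 = 0.4545 and zero contribution is dominant for anyone below.
Only Eli (8/15) clears that bar, contributing 35; the remaining 3 contribute 0. Total contributed: 35.
Hiro keeps 35 and receives 2.2 × 35 × 1/15 = 5.13 from the group account, for a payoff of 40.13.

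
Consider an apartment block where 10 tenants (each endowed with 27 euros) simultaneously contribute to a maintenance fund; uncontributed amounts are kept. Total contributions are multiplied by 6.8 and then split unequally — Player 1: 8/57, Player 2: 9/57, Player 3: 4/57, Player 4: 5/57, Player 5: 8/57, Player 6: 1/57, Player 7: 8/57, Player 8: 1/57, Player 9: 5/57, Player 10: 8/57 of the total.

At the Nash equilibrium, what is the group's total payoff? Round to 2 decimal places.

Player j's private return per contributed unit is 6.8 × (j's share). Contributing is weakly dominant for j when that share is at least 1/6.8 = 0.1471, and contributing 0 is dominant otherwise.
Player 2 alone (share 9/57) is above the threshold, contributing 27; the remaining 9 contribute 0. Total contributed: 27.
The maintenance fund pays out 6.8 × 27 = 183.60 in total (split across the unequal shares, but the aggregate is all that matters for the group sum).
The 9 free-riders keep 27 each, adding 243. Group total = 243 + 183.60 = 426.60.

426.60 euros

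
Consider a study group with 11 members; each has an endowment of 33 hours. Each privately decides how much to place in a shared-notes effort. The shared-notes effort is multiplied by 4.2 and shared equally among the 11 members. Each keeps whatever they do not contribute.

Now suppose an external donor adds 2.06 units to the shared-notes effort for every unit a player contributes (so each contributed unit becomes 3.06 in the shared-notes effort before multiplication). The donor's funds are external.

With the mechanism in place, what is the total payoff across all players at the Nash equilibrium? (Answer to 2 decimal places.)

Under the mechanism each unit contributed yields 4.2 × 3.06 / 11 = 1.1684 back to its contributor per unit of net cost, which exceeds 1, making full contribution the dominant choice for everyone.
So the Nash equilibrium is full contribution by all 11; the group earns 4.2 × 3.06 × 363 = 4665.28.

4665.28 hours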